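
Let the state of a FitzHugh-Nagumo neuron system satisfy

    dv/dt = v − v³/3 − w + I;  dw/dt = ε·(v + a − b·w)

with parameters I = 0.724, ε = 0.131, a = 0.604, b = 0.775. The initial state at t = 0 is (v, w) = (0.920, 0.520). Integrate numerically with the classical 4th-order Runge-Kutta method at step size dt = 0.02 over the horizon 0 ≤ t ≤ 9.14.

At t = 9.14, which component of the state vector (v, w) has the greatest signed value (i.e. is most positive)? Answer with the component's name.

largest component: w

t=0.000: state=(0.920, 0.520)
step 1 (dt=0.02): k1=(0.864, 0.147), k2=(0.864, 0.148), k3=(0.864, 0.148), k4=(0.864, 0.149); state += dt/6·(k1+2k2+2k3+k4)
t=0.020: state=(0.937, 0.523)
t=0.040: state=(0.955, 0.526)
t=0.060: state=(0.972, 0.529)
continuing one RK4 step at a time; state shown every 25 steps (Δt=0.5):
t=0.500: state=(1.319, 0.605)
t=1.000: state=(1.563, 0.707)
t=1.500: state=(1.649, 0.814)
t=2.000: state=(1.651, 0.917)
t=2.500: state=(1.618, 1.015)
t=3.000: state=(1.570, 1.105)
t=3.500: state=(1.517, 1.188)
t=4.000: state=(1.460, 1.263)
t=4.500: state=(1.401, 1.330)
t=5.000: state=(1.339, 1.390)
t=5.500: state=(1.273, 1.443)
t=6.000: state=(1.204, 1.490)
t=6.500: state=(1.129, 1.529)
t=7.000: state=(1.047, 1.561)
t=7.500: state=(0.955, 1.587)
t=8.000: state=(0.847, 1.604)
t=8.500: state=(0.715, 1.614)
t=9.000: state=(0.544, 1.613)
t=9.140: state=(0.486, 1.610)
compare at T: v=0.486, w=1.610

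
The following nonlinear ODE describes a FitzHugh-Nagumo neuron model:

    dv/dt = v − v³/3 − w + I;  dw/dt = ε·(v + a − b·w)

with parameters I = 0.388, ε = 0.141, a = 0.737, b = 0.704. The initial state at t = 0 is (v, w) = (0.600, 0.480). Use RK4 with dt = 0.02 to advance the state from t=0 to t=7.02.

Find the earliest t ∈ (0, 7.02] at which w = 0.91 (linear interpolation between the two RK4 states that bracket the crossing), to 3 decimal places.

t = 2.316

t=0.000: state=(0.600, 0.480)
step 1 (dt=0.02): k1=(0.436, 0.141), k2=(0.437, 0.141), k3=(0.437, 0.141), k4=(0.439, 0.142); state += dt/6·(k1+2k2+2k3+k4)
t=0.020: state=(0.609, 0.483)
t=0.040: state=(0.618, 0.486)
t=0.060: state=(0.626, 0.489)
continuing one RK4 step at a time; state shown every 25 steps (Δt=0.5):
t=0.500: state=(0.830, 0.557)
t=1.000: state=(1.054, 0.645)
t=1.500: state=(1.222, 0.744)
t=2.000: state=(1.311, 0.846)
t=2.300: state=(1.330, 0.907)
next step: t=2.320: state=(1.330, 0.911) — w has crossed 0.91
linear interpolation between t=2.300 (0.90682) and t=2.320 (0.91085) → t≈2.316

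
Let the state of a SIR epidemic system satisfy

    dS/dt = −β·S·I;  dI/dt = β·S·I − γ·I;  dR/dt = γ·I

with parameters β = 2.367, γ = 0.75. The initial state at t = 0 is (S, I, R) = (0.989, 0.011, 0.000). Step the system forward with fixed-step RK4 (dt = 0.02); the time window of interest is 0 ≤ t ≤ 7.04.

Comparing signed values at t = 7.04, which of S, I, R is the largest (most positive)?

largest component: R

t=0.000: state=(0.989, 0.011, 0.000)
step 1 (dt=0.02): k1=(-0.026, 0.018, 0.008), k2=(-0.026, 0.018, 0.008), k3=(-0.026, 0.018, 0.008), k4=(-0.027, 0.018, 0.009); state += dt/6·(k1+2k2+2k3+k4)
t=0.020: state=(0.988, 0.011, 0.000)
t=0.040: state=(0.988, 0.012, 0.000)
t=0.060: state=(0.987, 0.012, 0.001)
continuing one RK4 step at a time; state shown every 25 steps (Δt=0.5):
t=0.500: state=(0.970, 0.024, 0.006)
t=1.000: state=(0.929, 0.051, 0.020)
t=1.500: state=(0.851, 0.101, 0.048)
t=2.000: state=(0.723, 0.178, 0.099)
t=2.500: state=(0.557, 0.261, 0.182)
t=3.000: state=(0.395, 0.314, 0.291)
t=3.500: state=(0.270, 0.319, 0.411)
t=4.000: state=(0.188, 0.286, 0.525)
t=4.500: state=(0.138, 0.238, 0.624)
t=5.000: state=(0.107, 0.189, 0.704)
t=5.500: state=(0.088, 0.146, 0.766)
t=6.000: state=(0.076, 0.110, 0.814)
t=6.500: state=(0.068, 0.082, 0.850)
t=7.000: state=(0.062, 0.061, 0.877)
t=7.040: state=(0.062, 0.060, 0.878)
compare at T: S=0.062, I=0.060, R=0.878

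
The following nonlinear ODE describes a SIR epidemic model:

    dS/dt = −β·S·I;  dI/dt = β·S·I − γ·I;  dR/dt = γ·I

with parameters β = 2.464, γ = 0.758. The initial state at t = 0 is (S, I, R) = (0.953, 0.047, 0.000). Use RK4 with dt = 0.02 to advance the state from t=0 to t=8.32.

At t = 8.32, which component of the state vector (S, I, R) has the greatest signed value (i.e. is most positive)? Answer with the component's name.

t=0.000: state=(0.953, 0.047, 0.000)
step 1 (dt=0.02): k1=(-0.110, 0.075, 0.036), k2=(-0.112, 0.076, 0.036), k3=(-0.112, 0.076, 0.036), k4=(-0.114, 0.077, 0.037); state += dt/6·(k1+2k2+2k3+k4)
t=0.020: state=(0.951, 0.049, 0.001)
t=0.040: state=(0.948, 0.050, 0.001)
t=0.060: state=(0.946, 0.052, 0.002)
continuing one RK4 step at a time; state shown every 25 steps (Δt=0.5):
t=0.500: state=(0.874, 0.100, 0.027)
t=1.000: state=(0.735, 0.185, 0.080)
t=1.500: state=(0.551, 0.280, 0.168)
t=2.000: state=(0.374, 0.338, 0.287)
t=2.500: state=(0.246, 0.337, 0.417)
t=3.000: state=(0.166, 0.296, 0.538)
t=3.500: state=(0.119, 0.241, 0.640)
t=4.000: state=(0.091, 0.188, 0.721)
t=4.500: state=(0.075, 0.142, 0.783)
t=5.000: state=(0.064, 0.106, 0.830)
t=5.500: state=(0.057, 0.078, 0.864)
t=6.000: state=(0.053, 0.057, 0.890)
t=6.500: state=(0.050, 0.042, 0.909)
t=7.000: state=(0.048, 0.030, 0.922)
t=7.500: state=(0.046, 0.022, 0.932)
t=8.000: state=(0.045, 0.016, 0.939)
t=8.320: state=(0.045, 0.013, 0.943)
compare at T: S=0.045, I=0.013, R=0.943

largest component: R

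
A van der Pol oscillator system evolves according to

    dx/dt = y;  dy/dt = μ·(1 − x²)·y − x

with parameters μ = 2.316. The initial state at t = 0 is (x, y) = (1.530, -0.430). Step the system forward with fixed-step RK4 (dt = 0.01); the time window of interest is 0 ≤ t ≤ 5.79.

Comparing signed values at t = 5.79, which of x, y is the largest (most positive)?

t=0.000: state=(1.530, -0.430)
step 1 (dt=0.01): k1=(-0.430, -0.195), k2=(-0.431, -0.196), k3=(-0.431, -0.196), k4=(-0.432, -0.197); state += dt/6·(k1+2k2+2k3+k4)
t=0.010: state=(1.526, -0.432)
t=0.020: state=(1.521, -0.434)
t=0.030: state=(1.517, -0.436)
continuing one RK4 step at a time; state shown every 20 steps (Δt=0.2):
t=0.200: state=(1.440, -0.475)
t=0.400: state=(1.339, -0.536)
t=0.600: state=(1.224, -0.621)
t=0.800: state=(1.088, -0.746)
t=1.000: state=(0.921, -0.944)
t=1.200: state=(0.701, -1.278)
t=1.400: state=(0.391, -1.888)
t=1.600: state=(-0.087, -2.982)
t=1.800: state=(-0.815, -4.166)
t=2.000: state=(-1.588, -3.038)
t=2.200: state=(-1.957, -0.837)
t=2.400: state=(-2.022, 0.008)
t=2.600: state=(-1.994, 0.218)
t=2.800: state=(-1.944, 0.276)
t=3.000: state=(-1.886, 0.301)
t=3.200: state=(-1.824, 0.321)
t=3.400: state=(-1.758, 0.341)
t=3.600: state=(-1.687, 0.364)
t=3.800: state=(-1.612, 0.393)
t=4.000: state=(-1.530, 0.428)
t=4.200: state=(-1.440, 0.474)
t=4.400: state=(-1.339, 0.535)
t=4.600: state=(-1.224, 0.621)
t=4.800: state=(-1.088, 0.746)
t=5.000: state=(-0.921, 0.943)
t=5.200: state=(-0.702, 1.278)
t=5.400: state=(-0.391, 1.887)
t=5.600: state=(0.086, 2.981)
t=5.790: state=(0.772, 4.137)
compare at T: x=0.772, y=4.137

largest component: y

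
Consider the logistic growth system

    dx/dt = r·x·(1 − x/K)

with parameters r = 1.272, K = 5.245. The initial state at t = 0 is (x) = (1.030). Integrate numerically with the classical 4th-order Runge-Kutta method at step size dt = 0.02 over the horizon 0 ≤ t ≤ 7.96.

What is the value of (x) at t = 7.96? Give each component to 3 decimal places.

(x) = (5.244)

t=0.000: state=(1.030)
step 1 (dt=0.02): k1=(1.053), k2=(1.061), k3=(1.061), k4=(1.069); state += dt/6·(k1+2k2+2k3+k4)
t=0.020: state=(1.051)
t=0.040: state=(1.073)
t=0.060: state=(1.095)
continuing one RK4 step at a time; state shown every 25 steps (Δt=0.5):
t=0.500: state=(1.656)
t=1.000: state=(2.443)
t=1.500: state=(3.263)
t=2.000: state=(3.969)
t=2.500: state=(4.482)
t=3.000: state=(4.812)
t=3.500: state=(5.006)
t=4.000: state=(5.116)
t=4.500: state=(5.176)
t=5.000: state=(5.208)
t=5.500: state=(5.225)
t=6.000: state=(5.235)
t=6.500: state=(5.239)
t=7.000: state=(5.242)
t=7.500: state=(5.243)
t=7.960: state=(5.244)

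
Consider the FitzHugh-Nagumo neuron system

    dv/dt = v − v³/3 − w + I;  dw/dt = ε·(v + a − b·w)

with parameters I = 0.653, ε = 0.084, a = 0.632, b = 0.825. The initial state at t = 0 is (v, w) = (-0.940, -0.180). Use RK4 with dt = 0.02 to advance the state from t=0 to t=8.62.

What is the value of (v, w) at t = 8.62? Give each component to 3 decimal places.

(v, w) = (1.688, 0.812)

t=0.000: state=(-0.940, -0.180)
step 1 (dt=0.02): k1=(0.170, -0.013), k2=(0.170, -0.013), k3=(0.170, -0.013), k4=(0.171, -0.013); state += dt/6·(k1+2k2+2k3+k4)
t=0.020: state=(-0.937, -0.180)
t=0.040: state=(-0.933, -0.181)
t=0.060: state=(-0.930, -0.181)
continuing one RK4 step at a time; state shown every 25 steps (Δt=0.5):
t=0.500: state=(-0.850, -0.185)
t=1.000: state=(-0.745, -0.185)
t=1.500: state=(-0.614, -0.181)
t=2.000: state=(-0.440, -0.171)
t=2.500: state=(-0.186, -0.152)
t=3.000: state=(0.207, -0.121)
t=3.500: state=(0.799, -0.071)
t=4.000: state=(1.446, 0.005)
t=4.500: state=(1.808, 0.099)
t=5.000: state=(1.905, 0.199)
t=5.500: state=(1.903, 0.297)
t=6.000: state=(1.876, 0.391)
t=6.500: state=(1.843, 0.481)
t=7.000: state=(1.807, 0.566)
t=7.500: state=(1.771, 0.646)
t=8.000: state=(1.734, 0.723)
t=8.500: state=(1.697, 0.795)
t=8.620: state=(1.688, 0.812)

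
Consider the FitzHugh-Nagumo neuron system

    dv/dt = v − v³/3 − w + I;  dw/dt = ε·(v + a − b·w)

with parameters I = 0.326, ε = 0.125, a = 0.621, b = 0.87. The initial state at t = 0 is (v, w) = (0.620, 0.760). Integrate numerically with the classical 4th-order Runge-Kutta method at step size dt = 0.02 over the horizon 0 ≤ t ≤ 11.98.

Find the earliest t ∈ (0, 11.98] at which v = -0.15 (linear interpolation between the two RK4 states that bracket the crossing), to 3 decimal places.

t = 6.203

t=0.000: state=(0.620, 0.760)
step 1 (dt=0.02): k1=(0.107, 0.072), k2=(0.106, 0.073), k3=(0.106, 0.073), k4=(0.106, 0.073); state += dt/6·(k1+2k2+2k3+k4)
t=0.020: state=(0.622, 0.761)
t=0.040: state=(0.624, 0.763)
t=0.060: state=(0.626, 0.764)
continuing one RK4 step at a time; state shown every 25 steps (Δt=0.5):
t=0.500: state=(0.672, 0.797)
t=1.000: state=(0.719, 0.835)
t=1.500: state=(0.757, 0.873)
t=2.000: state=(0.783, 0.912)
t=2.500: state=(0.793, 0.949)
t=3.000: state=(0.785, 0.985)
t=3.500: state=(0.757, 1.018)
t=4.000: state=(0.704, 1.046)
t=4.500: state=(0.622, 1.069)
t=5.000: state=(0.498, 1.084)
t=5.500: state=(0.310, 1.090)
t=6.000: state=(0.015, 1.080)
t=6.200: state=(-0.147, 1.071)
next step: t=6.220: state=(-0.165, 1.070) — v has crossed -0.15
linear interpolation between t=6.200 (-0.14736) and t=6.220 (-0.16535) → t≈6.203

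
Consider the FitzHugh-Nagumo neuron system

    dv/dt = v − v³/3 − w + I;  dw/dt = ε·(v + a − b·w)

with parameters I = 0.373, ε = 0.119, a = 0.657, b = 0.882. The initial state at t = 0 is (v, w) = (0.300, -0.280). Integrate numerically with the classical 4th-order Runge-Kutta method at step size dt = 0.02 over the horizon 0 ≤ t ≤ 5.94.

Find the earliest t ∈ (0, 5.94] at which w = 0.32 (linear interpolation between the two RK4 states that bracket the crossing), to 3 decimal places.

t = 2.480

t=0.000: state=(0.300, -0.280)
step 1 (dt=0.02): k1=(0.944, 0.143), k2=(0.951, 0.144), k3=(0.951, 0.144), k4=(0.958, 0.145); state += dt/6·(k1+2k2+2k3+k4)
t=0.020: state=(0.319, -0.277)
t=0.040: state=(0.338, -0.274)
t=0.060: state=(0.358, -0.271)
continuing one RK4 step at a time; state shown every 10 steps (Δt=0.2):
t=0.200: state=(0.503, -0.249)
t=0.400: state=(0.731, -0.214)
t=0.600: state=(0.973, -0.174)
t=0.800: state=(1.208, -0.129)
t=1.000: state=(1.414, -0.080)
t=1.200: state=(1.575, -0.028)
t=1.400: state=(1.685, 0.027)
t=1.600: state=(1.753, 0.082)
t=1.800: state=(1.788, 0.138)
t=2.000: state=(1.802, 0.193)
t=2.200: state=(1.803, 0.247)
t=2.400: state=(1.794, 0.299)
t=2.460: state=(1.791, 0.315)
next step: t=2.480: state=(1.789, 0.320) — w has crossed 0.32
linear interpolation between t=2.460 (0.31491) and t=2.480 (0.32007) → t≈2.480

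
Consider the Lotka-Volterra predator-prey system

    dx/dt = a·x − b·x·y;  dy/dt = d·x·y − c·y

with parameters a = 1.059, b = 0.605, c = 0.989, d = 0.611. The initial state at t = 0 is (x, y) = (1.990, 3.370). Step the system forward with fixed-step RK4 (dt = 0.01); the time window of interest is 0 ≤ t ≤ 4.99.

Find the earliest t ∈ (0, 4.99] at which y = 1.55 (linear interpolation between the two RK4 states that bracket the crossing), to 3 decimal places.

t = 1.999

t=0.000: state=(1.990, 3.370)
step 1 (dt=0.01): k1=(-1.950, 0.765), k2=(-1.945, 0.745), k3=(-1.945, 0.745), k4=(-1.940, 0.726); state += dt/6·(k1+2k2+2k3+k4)
t=0.010: state=(1.971, 3.377)
t=0.020: state=(1.951, 3.385)
t=0.030: state=(1.932, 3.391)
continuing one RK4 step at a time; state shown every 20 steps (Δt=0.2):
t=0.200: state=(1.626, 3.447)
t=0.400: state=(1.327, 3.385)
t=0.600: state=(1.099, 3.219)
t=0.800: state=(0.933, 2.989)
t=1.000: state=(0.816, 2.728)
t=1.200: state=(0.736, 2.460)
t=1.400: state=(0.687, 2.201)
t=1.600: state=(0.660, 1.961)
t=1.800: state=(0.652, 1.743)
t=1.990: state=(0.660, 1.558)
next step: t=2.000: state=(0.660, 1.549) — y has crossed 1.55
linear interpolation between t=1.990 (1.55830) and t=2.000 (1.54920) → t≈1.999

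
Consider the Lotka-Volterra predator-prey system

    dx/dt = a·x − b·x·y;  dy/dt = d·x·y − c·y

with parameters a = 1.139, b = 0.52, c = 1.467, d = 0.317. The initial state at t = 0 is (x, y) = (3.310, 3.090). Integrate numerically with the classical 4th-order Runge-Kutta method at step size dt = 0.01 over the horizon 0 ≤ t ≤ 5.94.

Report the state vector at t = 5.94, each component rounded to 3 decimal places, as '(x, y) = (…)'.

(x, y) = (2.929, 1.831)

t=0.000: state=(3.310, 3.090)
step 1 (dt=0.01): k1=(-1.548, -1.291), k2=(-1.534, -1.296), k3=(-1.534, -1.296), k4=(-1.519, -1.300); state += dt/6·(k1+2k2+2k3+k4)
t=0.010: state=(3.295, 3.077)
t=0.020: state=(3.280, 3.064)
t=0.030: state=(3.265, 3.051)
continuing one RK4 step at a time; state shown every 20 steps (Δt=0.2):
t=0.200: state=(3.057, 2.818)
t=0.400: state=(2.906, 2.537)
t=0.600: state=(2.843, 2.269)
t=0.800: state=(2.856, 2.027)
t=1.000: state=(2.938, 1.815)
t=1.200: state=(3.084, 1.638)
t=1.400: state=(3.292, 1.495)
t=1.600: state=(3.560, 1.384)
t=1.800: state=(3.888, 1.307)
t=2.000: state=(4.273, 1.262)
t=2.200: state=(4.711, 1.251)
t=2.400: state=(5.189, 1.277)
t=2.600: state=(5.689, 1.344)
t=2.800: state=(6.178, 1.460)
t=3.000: state=(6.609, 1.634)
t=3.200: state=(6.920, 1.872)
t=3.400: state=(7.045, 2.176)
t=3.600: state=(6.929, 2.531)
t=3.800: state=(6.560, 2.898)
t=4.000: state=(5.990, 3.220)
t=4.200: state=(5.316, 3.437)
t=4.400: state=(4.645, 3.513)
t=4.600: state=(4.057, 3.450)
t=4.800: state=(3.588, 3.276)
t=5.000: state=(3.244, 3.032)
t=5.200: state=(3.015, 2.756)
t=5.400: state=(2.885, 2.477)
t=5.600: state=(2.839, 2.213)
t=5.800: state=(2.868, 1.977)
t=5.940: state=(2.929, 1.831)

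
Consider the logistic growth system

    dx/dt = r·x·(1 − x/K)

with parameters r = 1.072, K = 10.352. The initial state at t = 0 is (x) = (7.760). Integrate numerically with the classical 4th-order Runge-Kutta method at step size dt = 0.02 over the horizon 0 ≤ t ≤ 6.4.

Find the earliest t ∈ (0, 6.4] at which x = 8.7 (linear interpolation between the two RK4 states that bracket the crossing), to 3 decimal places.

t=0.000: state=(7.760)
step 1 (dt=0.02): k1=(2.083), k2=(2.072), k3=(2.072), k4=(2.061); state += dt/6·(k1+2k2+2k3+k4)
t=0.020: state=(7.801)
t=0.040: state=(7.842)
t=0.060: state=(7.883)
continuing one RK4 step at a time; state shown every 25 steps (Δt=0.5):
t=0.500: state=(8.660)
t=0.520: state=(8.690)
next step: t=0.540: state=(8.719) — x has crossed 8.7
linear interpolation between t=0.520 (8.68978) and t=0.540 (8.71948) → t≈0.527

t = 0.527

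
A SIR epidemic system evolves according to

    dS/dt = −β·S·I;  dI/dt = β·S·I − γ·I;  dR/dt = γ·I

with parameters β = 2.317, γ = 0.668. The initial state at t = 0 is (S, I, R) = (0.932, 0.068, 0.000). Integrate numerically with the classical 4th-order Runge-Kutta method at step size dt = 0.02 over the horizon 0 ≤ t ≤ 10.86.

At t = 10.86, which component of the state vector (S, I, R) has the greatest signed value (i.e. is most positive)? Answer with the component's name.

largest component: R

t=0.000: state=(0.932, 0.068, 0.000)
step 1 (dt=0.02): k1=(-0.147, 0.101, 0.045), k2=(-0.149, 0.103, 0.046), k3=(-0.149, 0.103, 0.046), k4=(-0.151, 0.104, 0.047); state += dt/6·(k1+2k2+2k3+k4)
t=0.020: state=(0.929, 0.070, 0.001)
t=0.040: state=(0.926, 0.072, 0.002)
t=0.060: state=(0.923, 0.074, 0.003)
continuing one RK4 step at a time; state shown every 25 steps (Δt=0.5):
t=0.500: state=(0.831, 0.136, 0.033)
t=1.000: state=(0.672, 0.234, 0.094)
t=1.500: state=(0.484, 0.327, 0.189)
t=2.000: state=(0.321, 0.372, 0.307)
t=2.500: state=(0.209, 0.360, 0.431)
t=3.000: state=(0.141, 0.315, 0.544)
t=3.500: state=(0.101, 0.259, 0.640)
t=4.000: state=(0.077, 0.205, 0.717)
t=4.500: state=(0.063, 0.159, 0.778)
t=5.000: state=(0.053, 0.122, 0.825)
t=5.500: state=(0.047, 0.093, 0.860)
t=6.000: state=(0.043, 0.070, 0.887)
t=6.500: state=(0.040, 0.052, 0.907)
t=7.000: state=(0.038, 0.039, 0.923)
t=7.500: state=(0.036, 0.029, 0.934)
t=8.000: state=(0.035, 0.022, 0.943)
t=8.500: state=(0.035, 0.016, 0.949)
t=9.000: state=(0.034, 0.012, 0.954)
t=9.500: state=(0.034, 0.009, 0.957)
t=10.000: state=(0.033, 0.007, 0.960)
t=10.500: state=(0.033, 0.005, 0.962)
t=10.860: state=(0.033, 0.004, 0.963)
compare at T: S=0.033, I=0.004, R=0.963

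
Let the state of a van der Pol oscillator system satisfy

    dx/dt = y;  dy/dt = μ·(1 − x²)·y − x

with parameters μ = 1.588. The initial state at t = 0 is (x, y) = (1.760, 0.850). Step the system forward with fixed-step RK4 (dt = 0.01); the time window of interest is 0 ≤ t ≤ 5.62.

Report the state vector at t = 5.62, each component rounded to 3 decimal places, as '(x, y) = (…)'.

(x, y) = (-0.854, 1.138)

t=0.000: state=(1.760, 0.850)
step 1 (dt=0.01): k1=(0.850, -4.591), k2=(0.827, -4.539), k3=(0.827, -4.539), k4=(0.805, -4.486); state += dt/6·(k1+2k2+2k3+k4)
t=0.010: state=(1.768, 0.805)
t=0.020: state=(1.776, 0.760)
t=0.030: state=(1.783, 0.717)
continuing one RK4 step at a time; state shown every 20 steps (Δt=0.2):
t=0.200: state=(1.853, 0.152)
t=0.400: state=(1.845, -0.188)
t=0.600: state=(1.789, -0.349)
t=0.800: state=(1.710, -0.439)
t=1.000: state=(1.615, -0.506)
t=1.200: state=(1.507, -0.573)
t=1.400: state=(1.385, -0.650)
t=1.600: state=(1.246, -0.751)
t=1.800: state=(1.082, -0.892)
t=2.000: state=(0.885, -1.098)
t=2.200: state=(0.636, -1.416)
t=2.400: state=(0.306, -1.915)
t=2.600: state=(-0.146, -2.634)
t=2.800: state=(-0.745, -3.281)
t=3.000: state=(-1.387, -2.893)
t=3.200: state=(-1.827, -1.451)
t=3.400: state=(-1.995, -0.356)
t=3.600: state=(-2.011, 0.122)
t=3.800: state=(-1.965, 0.306)
t=4.000: state=(-1.895, 0.388)
t=4.200: state=(-1.812, 0.438)
t=4.400: state=(-1.720, 0.482)
t=4.600: state=(-1.619, 0.529)
t=4.800: state=(-1.508, 0.587)
t=5.000: state=(-1.383, 0.661)
t=5.200: state=(-1.242, 0.761)
t=5.400: state=(-1.076, 0.902)
t=5.600: state=(-0.876, 1.112)
t=5.620: state=(-0.854, 1.138)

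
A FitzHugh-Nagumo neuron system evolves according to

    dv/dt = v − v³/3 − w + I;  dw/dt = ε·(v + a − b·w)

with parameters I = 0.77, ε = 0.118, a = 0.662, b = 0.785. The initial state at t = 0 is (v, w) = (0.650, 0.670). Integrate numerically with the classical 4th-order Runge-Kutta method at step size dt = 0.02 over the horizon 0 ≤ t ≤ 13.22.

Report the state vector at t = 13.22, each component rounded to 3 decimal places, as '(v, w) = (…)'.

(v, w) = (-1.880, 1.036)

t=0.000: state=(0.650, 0.670)
step 1 (dt=0.02): k1=(0.658, 0.093), k2=(0.661, 0.093), k3=(0.661, 0.093), k4=(0.664, 0.094); state += dt/6·(k1+2k2+2k3+k4)
t=0.020: state=(0.663, 0.672)
t=0.040: state=(0.677, 0.674)
t=0.060: state=(0.690, 0.676)
continuing one RK4 step at a time; state shown every 25 steps (Δt=0.5):
t=0.500: state=(1.001, 0.725)
t=1.000: state=(1.319, 0.798)
t=1.500: state=(1.511, 0.883)
t=2.000: state=(1.584, 0.970)
t=2.500: state=(1.587, 1.056)
t=3.000: state=(1.560, 1.137)
t=3.500: state=(1.518, 1.213)
t=4.000: state=(1.470, 1.282)
t=4.500: state=(1.418, 1.346)
t=5.000: state=(1.362, 1.403)
t=5.500: state=(1.304, 1.455)
t=6.000: state=(1.242, 1.500)
t=6.500: state=(1.176, 1.540)
t=7.000: state=(1.105, 1.575)
t=7.500: state=(1.026, 1.603)
t=8.000: state=(0.937, 1.625)
t=8.500: state=(0.832, 1.641)
t=9.000: state=(0.702, 1.649)
t=9.500: state=(0.532, 1.648)
t=10.000: state=(0.292, 1.636)
t=10.500: state=(-0.074, 1.607)
t=11.000: state=(-0.639, 1.553)
t=11.500: state=(-1.323, 1.464)
t=12.000: state=(-1.764, 1.345)
t=12.500: state=(-1.893, 1.216)
t=13.000: state=(-1.893, 1.089)
t=13.220: state=(-1.880, 1.036)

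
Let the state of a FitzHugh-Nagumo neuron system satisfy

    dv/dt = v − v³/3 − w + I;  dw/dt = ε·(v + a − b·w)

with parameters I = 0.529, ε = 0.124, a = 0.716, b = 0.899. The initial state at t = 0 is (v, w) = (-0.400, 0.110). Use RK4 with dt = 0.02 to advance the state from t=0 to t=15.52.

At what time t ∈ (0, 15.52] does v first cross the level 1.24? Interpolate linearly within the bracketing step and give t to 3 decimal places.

t = 6.229

t=0.000: state=(-0.400, 0.110)
step 1 (dt=0.02): k1=(0.040, 0.027), k2=(0.040, 0.027), k3=(0.040, 0.027), k4=(0.040, 0.027); state += dt/6·(k1+2k2+2k3+k4)
t=0.020: state=(-0.399, 0.111)
t=0.040: state=(-0.398, 0.111)
t=0.060: state=(-0.398, 0.112)
continuing one RK4 step at a time; state shown every 50 steps (Δt=1):
t=1.000: state=(-0.355, 0.138)
t=2.000: state=(-0.294, 0.169)
t=3.000: state=(-0.197, 0.206)
t=4.000: state=(-0.012, 0.255)
t=5.000: state=(0.384, 0.331)
t=6.000: state=(1.084, 0.466)
t=6.220: state=(1.234, 0.505)
next step: t=6.240: state=(1.247, 0.509) — v has crossed 1.24
linear interpolation between t=6.220 (1.23432) and t=6.240 (1.24685) → t≈6.229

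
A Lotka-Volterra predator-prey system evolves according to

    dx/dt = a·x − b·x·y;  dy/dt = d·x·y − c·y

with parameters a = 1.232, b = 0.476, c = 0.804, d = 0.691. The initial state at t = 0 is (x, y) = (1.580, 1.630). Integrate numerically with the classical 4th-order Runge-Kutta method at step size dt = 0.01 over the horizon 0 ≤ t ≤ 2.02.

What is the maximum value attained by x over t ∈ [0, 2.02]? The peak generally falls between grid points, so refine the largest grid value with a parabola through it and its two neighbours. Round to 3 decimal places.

max x = 2.044

t=0.000: state=(1.580, 1.630)
step 1 (dt=0.01): k1=(0.721, 0.469), k2=(0.721, 0.474), k3=(0.721, 0.474), k4=(0.720, 0.479); state += dt/6·(k1+2k2+2k3+k4)
t=0.010: state=(1.587, 1.635)
t=0.020: state=(1.594, 1.640)
t=0.030: state=(1.602, 1.645)
continuing one RK4 step at a time; state shown every 10 steps (Δt=0.1):
t=0.100: state=(1.652, 1.682)
t=0.200: state=(1.722, 1.744)
t=0.300: state=(1.790, 1.817)
t=0.400: state=(1.853, 1.901)
t=0.500: state=(1.910, 1.998)
t=0.600: state=(1.960, 2.107)
t=0.700: state=(1.999, 2.230)
t=0.800: state=(2.027, 2.365)
t=0.900: state=(2.042, 2.512)
t=1.000: state=(2.042, 2.669)
t=1.100: state=(2.026, 2.835)
t=1.200: state=(1.994, 3.006)
t=1.300: state=(1.947, 3.179)
t=1.400: state=(1.885, 3.349)
t=1.500: state=(1.811, 3.511)
t=1.600: state=(1.727, 3.661)
t=1.700: state=(1.636, 3.795)
t=1.800: state=(1.540, 3.908)
t=1.900: state=(1.443, 3.998)
t=2.000: state=(1.347, 4.062)
t=2.020: state=(1.328, 4.072)
largest grid value and its neighbours: x(0.940)=2.04375, x(0.950)=2.04382, x(0.960)=2.04373
parabola through these three points peaks at t≈0.949 with x≈2.04382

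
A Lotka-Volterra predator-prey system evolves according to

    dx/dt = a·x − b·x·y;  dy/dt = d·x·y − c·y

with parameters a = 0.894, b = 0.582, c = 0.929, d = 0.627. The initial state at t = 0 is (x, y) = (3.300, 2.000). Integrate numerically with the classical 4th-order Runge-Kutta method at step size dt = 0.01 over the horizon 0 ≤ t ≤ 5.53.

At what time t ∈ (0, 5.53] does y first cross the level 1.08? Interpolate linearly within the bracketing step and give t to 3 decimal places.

t=0.000: state=(3.300, 2.000)
step 1 (dt=0.01): k1=(-0.891, 2.280), k2=(-0.912, 2.288), k3=(-0.912, 2.287), k4=(-0.932, 2.295); state += dt/6·(k1+2k2+2k3+k4)
t=0.010: state=(3.291, 2.023)
t=0.020: state=(3.281, 2.046)
t=0.030: state=(3.271, 2.069)
continuing one RK4 step at a time; state shown every 20 steps (Δt=0.2):
t=0.200: state=(3.042, 2.476)
t=0.400: state=(2.652, 2.941)
t=0.600: state=(2.201, 3.312)
t=0.800: state=(1.765, 3.526)
t=1.000: state=(1.395, 3.566)
t=1.200: state=(1.106, 3.461)
t=1.400: state=(0.894, 3.256)
t=1.600: state=(0.743, 2.995)
t=1.800: state=(0.637, 2.711)
t=2.000: state=(0.565, 2.427)
t=2.200: state=(0.518, 2.156)
t=2.400: state=(0.489, 1.907)
t=2.600: state=(0.474, 1.682)
t=2.800: state=(0.472, 1.482)
t=3.000: state=(0.480, 1.306)
t=3.200: state=(0.497, 1.153)
t=3.300: state=(0.510, 1.085)
next step: t=3.310: state=(0.511, 1.078) — y has crossed 1.08
linear interpolation between t=3.300 (1.08468) and t=3.310 (1.07809) → t≈3.307

t = 3.307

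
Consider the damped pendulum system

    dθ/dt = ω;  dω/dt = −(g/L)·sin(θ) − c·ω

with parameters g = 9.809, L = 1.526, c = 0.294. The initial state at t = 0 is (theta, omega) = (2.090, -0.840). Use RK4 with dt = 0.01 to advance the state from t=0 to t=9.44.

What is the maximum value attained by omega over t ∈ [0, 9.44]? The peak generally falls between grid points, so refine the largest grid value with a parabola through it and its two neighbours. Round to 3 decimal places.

max omega = 3.311

t=0.000: state=(2.090, -0.840)
step 1 (dt=0.01): k1=(-0.840, -5.334), k2=(-0.867, -5.339), k3=(-0.867, -5.340), k4=(-0.893, -5.346); state += dt/6·(k1+2k2+2k3+k4)
t=0.010: state=(2.081, -0.893)
t=0.020: state=(2.072, -0.947)
t=0.030: state=(2.062, -1.001)
continuing one RK4 step at a time; state shown every 50 steps (Δt=0.5):
t=0.500: state=(0.980, -3.551)
t=1.000: state=(-0.900, -3.043)
t=1.500: state=(-1.599, 0.254)
t=2.000: state=(-0.735, 2.982)
t=2.500: state=(0.795, 2.363)
t=3.000: state=(1.230, -0.658)
t=3.500: state=(0.291, -2.702)
t=4.000: state=(-0.856, -1.343)
t=4.500: state=(-0.851, 1.295)
t=5.000: state=(0.146, 2.175)
t=5.500: state=(0.827, 0.280)
t=6.000: state=(0.423, -1.675)
t=6.500: state=(-0.445, -1.338)
t=7.000: state=(-0.640, 0.597)
t=7.500: state=(-0.017, 1.555)
t=8.000: state=(0.542, 0.418)
t=8.500: state=(0.343, -1.079)
t=9.000: state=(-0.263, -1.018)
t=9.440: state=(-0.465, 0.163)
largest grid value and its neighbours: omega(2.170)=3.30969, omega(2.180)=3.31120, omega(2.190)=3.31061
parabola through these three points peaks at t≈2.182 with omega≈3.31125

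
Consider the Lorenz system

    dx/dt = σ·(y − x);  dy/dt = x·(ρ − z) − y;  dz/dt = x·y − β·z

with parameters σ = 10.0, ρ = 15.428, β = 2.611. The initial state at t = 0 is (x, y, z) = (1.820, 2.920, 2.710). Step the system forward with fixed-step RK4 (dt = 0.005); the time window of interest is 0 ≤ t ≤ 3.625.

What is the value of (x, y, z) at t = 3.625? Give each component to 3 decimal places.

t=0.000: state=(1.820, 2.920, 2.710)
step 1 (dt=0.005): k1=(11.000, 20.227, -1.761), k2=(11.231, 20.534, -1.576), k3=(11.233, 20.540, -1.574), k4=(11.465, 20.853, -1.384); state += dt/6·(k1+2k2+2k3+k4)
t=0.005: state=(1.876, 3.023, 2.702)
t=0.010: state=(1.935, 3.129, 2.696)
t=0.015: state=(1.996, 3.238, 2.692)
continuing one RK4 step at a time; state shown every 40 steps (Δt=0.2):
t=0.200: state=(6.489, 10.299, 5.920)
t=0.400: state=(11.086, 8.494, 22.607)
t=0.600: state=(2.603, -0.131, 16.454)
t=0.800: state=(0.403, 0.210, 9.752)
t=1.000: state=(0.506, 0.737, 5.815)
t=1.200: state=(1.517, 2.438, 3.689)
t=1.400: state=(5.251, 8.399, 5.020)
t=1.600: state=(11.302, 11.223, 20.081)
t=1.800: state=(4.017, 0.468, 18.045)
t=2.000: state=(0.849, 0.533, 10.786)
t=2.200: state=(1.078, 1.533, 6.535)
t=2.400: state=(3.009, 4.709, 4.838)
t=2.600: state=(8.597, 11.998, 11.094)
t=2.800: state=(8.503, 4.517, 21.505)
t=3.000: state=(2.241, 0.866, 14.142)
t=3.200: state=(1.580, 1.938, 8.721)
t=3.400: state=(3.450, 5.107, 6.505)
t=3.600: state=(8.449, 11.205, 12.161)
t=3.625: state=(9.094, 11.458, 13.808)

(x, y, z) = (9.094, 11.458, 13.808)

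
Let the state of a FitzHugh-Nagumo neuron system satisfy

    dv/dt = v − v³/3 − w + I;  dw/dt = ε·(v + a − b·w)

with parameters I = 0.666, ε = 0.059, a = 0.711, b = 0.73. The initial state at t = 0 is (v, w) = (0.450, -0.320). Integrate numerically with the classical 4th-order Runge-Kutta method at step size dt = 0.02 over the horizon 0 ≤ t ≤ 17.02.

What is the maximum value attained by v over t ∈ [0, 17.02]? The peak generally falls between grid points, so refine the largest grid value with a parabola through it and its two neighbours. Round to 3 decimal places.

max v = 2.015

t=0.000: state=(0.450, -0.320)
step 1 (dt=0.02): k1=(1.406, 0.082), k2=(1.416, 0.083), k3=(1.416, 0.083), k4=(1.426, 0.084); state += dt/6·(k1+2k2+2k3+k4)
t=0.020: state=(0.478, -0.318)
t=0.040: state=(0.507, -0.317)
t=0.060: state=(0.536, -0.315)
continuing one RK4 step at a time; state shown every 50 steps (Δt=1):
t=1.000: state=(1.808, -0.196)
t=2.000: state=(2.015, -0.033)
t=3.000: state=(1.975, 0.125)
t=4.000: state=(1.923, 0.273)
t=5.000: state=(1.869, 0.412)
t=6.000: state=(1.815, 0.542)
t=7.000: state=(1.760, 0.663)
t=8.000: state=(1.704, 0.777)
t=9.000: state=(1.647, 0.882)
t=10.000: state=(1.588, 0.979)
t=11.000: state=(1.527, 1.069)
t=12.000: state=(1.463, 1.151)
t=13.000: state=(1.395, 1.226)
t=14.000: state=(1.322, 1.294)
t=15.000: state=(1.242, 1.354)
t=16.000: state=(1.151, 1.408)
t=17.000: state=(1.041, 1.453)
t=17.020: state=(1.039, 1.453)
largest grid value and its neighbours: v(1.900)=2.01508, v(1.920)=2.01511, v(1.940)=2.01508
parabola through these three points peaks at t≈1.919 with v≈2.01511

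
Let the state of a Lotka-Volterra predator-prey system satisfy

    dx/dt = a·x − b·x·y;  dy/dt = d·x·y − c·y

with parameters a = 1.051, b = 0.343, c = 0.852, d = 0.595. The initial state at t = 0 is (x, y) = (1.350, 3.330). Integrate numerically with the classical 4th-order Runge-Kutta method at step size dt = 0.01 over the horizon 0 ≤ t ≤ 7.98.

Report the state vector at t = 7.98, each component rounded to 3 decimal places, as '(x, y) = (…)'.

(x, y) = (1.283, 2.997)

t=0.000: state=(1.350, 3.330)
step 1 (dt=0.01): k1=(-0.123, -0.162), k2=(-0.123, -0.164), k3=(-0.123, -0.164), k4=(-0.122, -0.165); state += dt/6·(k1+2k2+2k3+k4)
t=0.010: state=(1.349, 3.328)
t=0.020: state=(1.348, 3.327)
t=0.030: state=(1.346, 3.325)
continuing one RK4 step at a time; state shown every 50 steps (Δt=0.5):
t=0.500: state=(1.301, 3.224)
t=1.000: state=(1.280, 3.089)
t=1.500: state=(1.290, 2.954)
t=2.000: state=(1.327, 2.846)
t=2.500: state=(1.386, 2.782)
t=3.000: state=(1.457, 2.773)
t=3.500: state=(1.527, 2.824)
t=4.000: state=(1.578, 2.929)
t=4.500: state=(1.596, 3.070)
t=5.000: state=(1.574, 3.216)
t=5.500: state=(1.518, 3.329)
t=6.000: state=(1.443, 3.378)
t=6.500: state=(1.369, 3.351)
t=7.000: state=(1.312, 3.259)
t=7.500: state=(1.283, 3.129)
t=7.980: state=(1.283, 2.997)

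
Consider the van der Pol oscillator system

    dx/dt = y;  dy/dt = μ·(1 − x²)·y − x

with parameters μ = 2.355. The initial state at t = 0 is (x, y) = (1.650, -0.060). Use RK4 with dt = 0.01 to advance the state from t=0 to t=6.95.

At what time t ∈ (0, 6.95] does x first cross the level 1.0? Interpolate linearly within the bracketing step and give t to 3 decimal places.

t=0.000: state=(1.650, -0.060)
step 1 (dt=0.01): k1=(-0.060, -1.407), k2=(-0.067, -1.378), k3=(-0.067, -1.379), k4=(-0.074, -1.350); state += dt/6·(k1+2k2+2k3+k4)
t=0.010: state=(1.649, -0.074)
t=0.020: state=(1.649, -0.087)
t=0.030: state=(1.648, -0.100)
continuing one RK4 step at a time; state shown every 25 steps (Δt=0.25):
t=0.250: state=(1.603, -0.284)
t=0.500: state=(1.518, -0.387)
t=0.750: state=(1.411, -0.466)
t=1.000: state=(1.283, -0.558)
t=1.250: state=(1.128, -0.694)
t=1.410: state=(1.007, -0.825)
next step: t=1.420: state=(0.999, -0.835) — x has crossed 1.0
linear interpolation between t=1.410 (1.00725) and t=1.420 (0.99896) → t≈1.419

t = 1.419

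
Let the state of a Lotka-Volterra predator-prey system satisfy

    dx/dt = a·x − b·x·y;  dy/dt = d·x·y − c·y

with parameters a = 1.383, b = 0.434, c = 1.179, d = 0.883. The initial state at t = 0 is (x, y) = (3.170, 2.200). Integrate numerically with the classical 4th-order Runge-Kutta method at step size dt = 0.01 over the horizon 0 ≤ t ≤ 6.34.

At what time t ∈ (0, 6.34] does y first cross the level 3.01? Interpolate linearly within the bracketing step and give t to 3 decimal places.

t = 0.184

t=0.000: state=(3.170, 2.200)
step 1 (dt=0.01): k1=(1.357, 3.564), k2=(1.336, 3.606), k3=(1.335, 3.607), k4=(1.313, 3.649); state += dt/6·(k1+2k2+2k3+k4)
t=0.010: state=(3.183, 2.236)
t=0.020: state=(3.196, 2.273)
t=0.030: state=(3.209, 2.311)
t=0.180: state=(3.327, 2.989)
next step: t=0.190: state=(3.329, 3.043) — y has crossed 3.01
linear interpolation between t=0.180 (2.98943) and t=0.190 (3.04250) → t≈0.184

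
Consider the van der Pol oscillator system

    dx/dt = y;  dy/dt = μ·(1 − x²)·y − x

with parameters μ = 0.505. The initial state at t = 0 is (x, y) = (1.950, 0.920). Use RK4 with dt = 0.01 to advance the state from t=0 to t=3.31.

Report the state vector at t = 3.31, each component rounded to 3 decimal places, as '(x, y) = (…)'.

t=0.000: state=(1.950, 0.920)
step 1 (dt=0.01): k1=(0.920, -3.252), k2=(0.904, -3.242), k3=(0.904, -3.242), k4=(0.888, -3.231); state += dt/6·(k1+2k2+2k3+k4)
t=0.010: state=(1.959, 0.888)
t=0.020: state=(1.968, 0.855)
t=0.030: state=(1.976, 0.823)
continuing one RK4 step at a time; state shown every 20 steps (Δt=0.2):
t=0.200: state=(2.073, 0.327)
t=0.400: state=(2.091, -0.121)
t=0.600: state=(2.033, -0.440)
t=0.800: state=(1.921, -0.671)
t=1.000: state=(1.768, -0.855)
t=1.200: state=(1.580, -1.019)
t=1.400: state=(1.360, -1.184)
t=1.600: state=(1.105, -1.364)
t=1.800: state=(0.813, -1.567)
t=2.000: state=(0.477, -1.794)
t=2.200: state=(0.095, -2.027)
t=2.400: state=(-0.331, -2.213)
t=2.600: state=(-0.781, -2.255)
t=2.800: state=(-1.216, -2.052)
t=3.000: state=(-1.584, -1.590)
t=3.200: state=(-1.843, -0.991)
t=3.310: state=(-1.934, -0.665)

(x, y) = (-1.934, -0.665)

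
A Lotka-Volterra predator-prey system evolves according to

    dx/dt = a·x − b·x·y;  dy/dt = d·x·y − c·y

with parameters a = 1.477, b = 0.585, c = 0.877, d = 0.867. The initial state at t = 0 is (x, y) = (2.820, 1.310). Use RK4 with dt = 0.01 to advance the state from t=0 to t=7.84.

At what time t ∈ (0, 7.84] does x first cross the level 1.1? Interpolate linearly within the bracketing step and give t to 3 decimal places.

t = 1.164

t=0.000: state=(2.820, 1.310)
step 1 (dt=0.01): k1=(2.004, 2.054), k2=(1.994, 2.082), k3=(1.994, 2.082), k4=(1.984, 2.110); state += dt/6·(k1+2k2+2k3+k4)
t=0.010: state=(2.840, 1.331)
t=0.020: state=(2.860, 1.352)
t=0.030: state=(2.879, 1.374)
continuing one RK4 step at a time; state shown every 50 steps (Δt=0.5):
t=0.500: state=(3.170, 3.296)
t=1.000: state=(1.592, 6.196)
t=1.160: state=(1.110, 6.485)
next step: t=1.170: state=(1.085, 6.489) — x has crossed 1.1
linear interpolation between t=1.160 (1.11048) and t=1.170 (1.08504) → t≈1.164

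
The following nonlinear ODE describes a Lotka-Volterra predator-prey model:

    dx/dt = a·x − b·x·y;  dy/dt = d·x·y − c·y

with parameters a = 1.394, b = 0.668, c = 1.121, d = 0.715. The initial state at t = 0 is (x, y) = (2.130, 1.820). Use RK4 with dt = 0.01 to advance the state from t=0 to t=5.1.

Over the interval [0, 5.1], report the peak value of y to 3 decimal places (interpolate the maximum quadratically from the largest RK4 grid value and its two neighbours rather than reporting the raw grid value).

max y = 2.825

t=0.000: state=(2.130, 1.820)
step 1 (dt=0.01): k1=(0.380, 0.732), k2=(0.375, 0.735), k3=(0.375, 0.735), k4=(0.370, 0.739); state += dt/6·(k1+2k2+2k3+k4)
t=0.010: state=(2.134, 1.827)
t=0.020: state=(2.137, 1.835)
t=0.030: state=(2.141, 1.842)
continuing one RK4 step at a time; state shown every 20 steps (Δt=0.2):
t=0.200: state=(2.184, 1.981)
t=0.400: state=(2.189, 2.166)
t=0.600: state=(2.138, 2.360)
t=0.800: state=(2.036, 2.543)
t=1.000: state=(1.895, 2.693)
t=1.200: state=(1.736, 2.790)
t=1.400: state=(1.575, 2.825)
t=1.600: state=(1.429, 2.798)
t=1.800: state=(1.306, 2.718)
t=2.000: state=(1.209, 2.599)
t=2.200: state=(1.140, 2.456)
t=2.400: state=(1.096, 2.302)
t=2.600: state=(1.076, 2.149)
t=2.800: state=(1.078, 2.002)
t=3.000: state=(1.100, 1.869)
t=3.200: state=(1.141, 1.753)
t=3.400: state=(1.201, 1.656)
t=3.600: state=(1.279, 1.580)
t=3.800: state=(1.374, 1.526)
t=4.000: state=(1.485, 1.496)
t=4.200: state=(1.607, 1.491)
t=4.400: state=(1.738, 1.514)
t=4.600: state=(1.871, 1.566)
t=4.800: state=(1.995, 1.650)
t=5.000: state=(2.099, 1.768)
t=5.100: state=(2.139, 1.839)
largest grid value and its neighbours: y(1.400)=2.82497, y(1.410)=2.82504, y(1.420)=2.82495
parabola through these three points peaks at t≈1.409 with y≈2.82504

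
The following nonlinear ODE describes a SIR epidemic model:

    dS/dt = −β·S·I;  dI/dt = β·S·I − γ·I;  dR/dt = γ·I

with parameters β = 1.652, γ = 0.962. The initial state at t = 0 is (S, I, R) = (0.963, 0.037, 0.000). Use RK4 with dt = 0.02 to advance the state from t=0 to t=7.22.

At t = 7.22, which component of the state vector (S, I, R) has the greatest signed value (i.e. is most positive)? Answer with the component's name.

t=0.000: state=(0.963, 0.037, 0.000)
step 1 (dt=0.02): k1=(-0.059, 0.023, 0.036), k2=(-0.059, 0.023, 0.036), k3=(-0.059, 0.023, 0.036), k4=(-0.060, 0.023, 0.036); state += dt/6·(k1+2k2+2k3+k4)
t=0.020: state=(0.962, 0.037, 0.001)
t=0.040: state=(0.961, 0.038, 0.001)
t=0.060: state=(0.959, 0.038, 0.002)
continuing one RK4 step at a time; state shown every 25 steps (Δt=0.5):
t=0.500: state=(0.929, 0.050, 0.021)
t=1.000: state=(0.886, 0.065, 0.048)
t=1.500: state=(0.834, 0.082, 0.084)
t=2.000: state=(0.773, 0.099, 0.128)
t=2.500: state=(0.708, 0.113, 0.179)
t=3.000: state=(0.643, 0.122, 0.235)
t=3.500: state=(0.580, 0.125, 0.295)
t=4.000: state=(0.524, 0.122, 0.354)
t=4.500: state=(0.475, 0.114, 0.411)
t=5.000: state=(0.435, 0.102, 0.463)
t=5.500: state=(0.402, 0.089, 0.509)
t=6.000: state=(0.375, 0.076, 0.549)
t=6.500: state=(0.354, 0.063, 0.582)
t=7.000: state=(0.338, 0.052, 0.610)
t=7.220: state=(0.332, 0.048, 0.621)
compare at T: S=0.332, I=0.048, R=0.621

largest component: R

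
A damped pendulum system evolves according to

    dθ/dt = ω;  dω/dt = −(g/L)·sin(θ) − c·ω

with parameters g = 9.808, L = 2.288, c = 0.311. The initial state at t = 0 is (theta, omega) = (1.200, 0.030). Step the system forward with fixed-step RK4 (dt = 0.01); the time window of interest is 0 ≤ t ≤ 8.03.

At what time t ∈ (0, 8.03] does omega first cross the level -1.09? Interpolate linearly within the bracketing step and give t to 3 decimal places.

t = 0.300

t=0.000: state=(1.200, 0.030)
step 1 (dt=0.01): k1=(0.030, -4.005), k2=(0.010, -3.999), k3=(0.010, -3.999), k4=(-0.010, -3.992); state += dt/6·(k1+2k2+2k3+k4)
t=0.010: state=(1.200, -0.010)
t=0.020: state=(1.200, -0.050)
t=0.030: state=(1.199, -0.090)
t=0.300: state=(1.036, -1.089)
next step: t=0.310: state=(1.025, -1.123) — omega has crossed -1.09
linear interpolation between t=0.300 (-1.08947) and t=0.310 (-1.12279) → t≈0.300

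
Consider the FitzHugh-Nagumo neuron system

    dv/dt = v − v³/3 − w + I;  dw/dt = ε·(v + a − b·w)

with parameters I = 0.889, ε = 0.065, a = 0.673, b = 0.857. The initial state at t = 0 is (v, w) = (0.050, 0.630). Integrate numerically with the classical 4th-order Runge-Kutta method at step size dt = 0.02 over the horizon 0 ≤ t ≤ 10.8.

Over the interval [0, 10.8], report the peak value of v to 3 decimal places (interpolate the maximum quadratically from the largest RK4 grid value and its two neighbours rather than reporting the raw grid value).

max v = 1.735

t=0.000: state=(0.050, 0.630)
step 1 (dt=0.02): k1=(0.309, 0.012), k2=(0.312, 0.012), k3=(0.312, 0.012), k4=(0.315, 0.012); state += dt/6·(k1+2k2+2k3+k4)
t=0.020: state=(0.056, 0.630)
t=0.040: state=(0.063, 0.630)
t=0.060: state=(0.069, 0.631)
continuing one RK4 step at a time; state shown every 25 steps (Δt=0.5):
t=0.500: state=(0.247, 0.639)
t=1.000: state=(0.552, 0.655)
t=1.500: state=(0.962, 0.683)
t=2.000: state=(1.365, 0.723)
t=2.500: state=(1.616, 0.773)
t=3.000: state=(1.714, 0.827)
t=3.500: state=(1.735, 0.882)
t=4.000: state=(1.726, 0.935)
t=4.500: state=(1.706, 0.985)
t=5.000: state=(1.682, 1.034)
t=5.500: state=(1.657, 1.081)
t=6.000: state=(1.631, 1.125)
t=6.500: state=(1.605, 1.168)
t=7.000: state=(1.579, 1.208)
t=7.500: state=(1.553, 1.247)
t=8.000: state=(1.526, 1.284)
t=8.500: state=(1.499, 1.318)
t=9.000: state=(1.472, 1.351)
t=9.500: state=(1.445, 1.383)
t=10.000: state=(1.418, 1.412)
t=10.500: state=(1.390, 1.440)
t=10.800: state=(1.373, 1.456)
largest grid value and its neighbours: v(3.500)=1.73495, v(3.520)=1.73496, v(3.540)=1.73492
parabola through these three points peaks at t≈3.514 with v≈1.73496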